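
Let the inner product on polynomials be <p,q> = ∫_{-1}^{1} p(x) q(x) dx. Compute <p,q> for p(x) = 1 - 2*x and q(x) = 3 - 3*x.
<p,q> = 10

Expand the product: p(x)·q(x) = 6*x^2 - 9*x + 3.
∫_{-1}^{1} of each monomial x^k gives [2/(k+1) if k even, 0 if k odd]. Integrating term-by-term (or equivalently evaluating the antiderivative F(x) = 2*x^3 - 9*x^2/2 + 3*x at the endpoints):
  F(1) − F(−1) = 1/2 − (-19/2) = 10.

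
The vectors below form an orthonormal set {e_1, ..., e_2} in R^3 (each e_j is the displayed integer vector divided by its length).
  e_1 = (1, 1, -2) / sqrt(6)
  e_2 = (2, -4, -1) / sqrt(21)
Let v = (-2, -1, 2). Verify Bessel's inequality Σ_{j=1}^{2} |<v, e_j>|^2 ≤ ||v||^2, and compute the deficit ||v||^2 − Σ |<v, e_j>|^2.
Σ |<v, e_j>|^2 = 117/14; ||v||^2 = 9; deficit = 9/14

Write each e_j = u_j / sqrt(<u_j, u_j>) where u_j is the displayed integer vector. Then <v, e_j> = <v, u_j> / sqrt(<u_j, u_j>), so |<v, e_j>|^2 = <v, u_j>^2 / <u_j, u_j>.
Coefficients: <v, e_1> = -7/sqrt(6), <v, e_2> = -2/sqrt(21).
Square and sum: Σ |<v, e_j>|^2 = 117/14.
Compute ||v||^2 = v·v = 9.
Deficit = 9 − 117/14 = 9/14 ≥ 0, confirming Bessel's inequality. (The deficit equals ||v − Σ <v,e_j> e_j||^2, the squared distance from v to span{e_j}.)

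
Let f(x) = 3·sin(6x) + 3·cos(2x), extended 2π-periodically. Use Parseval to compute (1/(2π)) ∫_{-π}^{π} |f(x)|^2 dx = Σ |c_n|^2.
Σ |c_n|^2 = 9

Expand |f|^2 and use orthogonality of {sin(nx), cos(mx)} on [-π, π]:
  ∫_{-π}^{π} sin(nx)^2 dx = π, ∫ cos(mx)^2 dx = π, and cross terms integrate to 0.
So ∫_{-π}^{π} f(x)^2 dx = 3^2 · π + 3^2 · π = (9 + 9)π.
Divide by 2π: (9 + 9)/2 = 9.
By Parseval, this equals Σ |c_n|^2.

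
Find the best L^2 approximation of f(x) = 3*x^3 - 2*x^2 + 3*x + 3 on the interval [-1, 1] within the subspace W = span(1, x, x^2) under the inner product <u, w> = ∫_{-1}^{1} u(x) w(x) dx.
g(x) = -2*x^2 + 24*x/5 + 3

The best approximation g ∈ W is the orthogonal projection of f onto W. Writing g = a_0 + a_1 x + a_2 x^2, the coefficients solve the normal equations G · a = b where
  G_{ij} = <φ_i, φ_j> and b_i = <f, φ_i>, with φ_0 = 1, φ_1 = x, φ_2 = x^2.
G =
  [2, 0, 2/3]
  [0, 2/3, 0]
  [2/3, 0, 2/5],
b = (14/3, 16/5, 6/5).
Solving gives a_0 = 3, a_1 = 24/5, a_2 = -2, so
  g(x) = -2*x^2 + 24*x/5 + 3.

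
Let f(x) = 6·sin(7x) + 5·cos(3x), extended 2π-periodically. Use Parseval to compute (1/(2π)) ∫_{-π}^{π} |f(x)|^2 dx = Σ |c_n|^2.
Σ |c_n|^2 = 61/2

Expand |f|^2 and use orthogonality of {sin(nx), cos(mx)} on [-π, π]:
  ∫_{-π}^{π} sin(nx)^2 dx = π, ∫ cos(mx)^2 dx = π, and cross terms integrate to 0.
So ∫_{-π}^{π} f(x)^2 dx = 6^2 · π + 5^2 · π = (36 + 25)π.
Divide by 2π: (36 + 25)/2 = 61/2.
By Parseval, this equals Σ |c_n|^2.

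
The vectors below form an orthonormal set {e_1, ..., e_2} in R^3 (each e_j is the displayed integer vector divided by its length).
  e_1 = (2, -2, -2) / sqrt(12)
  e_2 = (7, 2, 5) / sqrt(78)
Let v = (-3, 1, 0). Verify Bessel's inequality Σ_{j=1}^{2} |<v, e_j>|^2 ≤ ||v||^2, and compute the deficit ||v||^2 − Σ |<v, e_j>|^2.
Σ |<v, e_j>|^2 = 259/26; ||v||^2 = 10; deficit = 1/26

Write each e_j = u_j / sqrt(<u_j, u_j>) where u_j is the displayed integer vector. Then <v, e_j> = <v, u_j> / sqrt(<u_j, u_j>), so |<v, e_j>|^2 = <v, u_j>^2 / <u_j, u_j>.
Coefficients: <v, e_1> = -8/sqrt(12), <v, e_2> = -19/sqrt(78).
Square and sum: Σ |<v, e_j>|^2 = 259/26.
Compute ||v||^2 = v·v = 10.
Deficit = 10 − 259/26 = 1/26 ≥ 0, confirming Bessel's inequality. (The deficit equals ||v − Σ <v,e_j> e_j||^2, the squared distance from v to span{e_j}.)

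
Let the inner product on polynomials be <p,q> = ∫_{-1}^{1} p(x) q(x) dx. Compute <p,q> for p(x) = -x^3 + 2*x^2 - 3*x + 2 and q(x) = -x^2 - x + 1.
<p,q> = 28/5

Expand the product: p(x)·q(x) = x^5 - x^4 + 3*x^2 - 5*x + 2.
∫_{-1}^{1} of each monomial x^k gives [2/(k+1) if k even, 0 if k odd]. Integrating term-by-term (or equivalently evaluating the antiderivative F(x) = x^6/6 - x^5/5 + x^3 - 5*x^2/2 + 2*x at the endpoints):
  F(1) − F(−1) = 7/15 − (-77/15) = 28/5.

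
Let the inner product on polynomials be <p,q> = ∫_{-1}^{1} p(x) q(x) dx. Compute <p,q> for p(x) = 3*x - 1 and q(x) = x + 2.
<p,q> = -2

Expand the product: p(x)·q(x) = 3*x^2 + 5*x - 2.
∫_{-1}^{1} of each monomial x^k gives [2/(k+1) if k even, 0 if k odd]. Integrating term-by-term (or equivalently evaluating the antiderivative F(x) = x^3 + 5*x^2/2 - 2*x at the endpoints):
  F(1) − F(−1) = 3/2 − (7/2) = -2.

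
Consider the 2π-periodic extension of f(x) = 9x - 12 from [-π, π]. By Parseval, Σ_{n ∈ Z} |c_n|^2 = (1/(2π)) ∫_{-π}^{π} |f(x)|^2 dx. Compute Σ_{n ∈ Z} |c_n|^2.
Σ |c_n|^2 = 27π^2 + 144

Expand and integrate term by term over [-π, π]:
  ∫ (9x)^2 dx = 81·(2π^3/3); ∫ 2·9·(-12)·x dx = 0 (odd integrand); ∫ (-12)^2 dx = 144·2π.
So (1/(2π)) ∫_{-π}^{π} (9x - 12)^2 dx = 81π^2/3 + 144 = 27π^2 + 144.
Parseval ⇒ Σ |c_n|^2 = 27π^2 + 144.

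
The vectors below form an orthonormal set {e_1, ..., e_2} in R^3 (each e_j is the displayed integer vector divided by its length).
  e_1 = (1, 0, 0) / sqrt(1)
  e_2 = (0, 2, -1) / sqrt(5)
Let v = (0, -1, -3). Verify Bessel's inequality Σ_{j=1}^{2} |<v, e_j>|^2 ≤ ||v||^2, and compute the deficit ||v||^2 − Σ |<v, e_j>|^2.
Σ |<v, e_j>|^2 = 1/5; ||v||^2 = 10; deficit = 49/5

Write each e_j = u_j / sqrt(<u_j, u_j>) where u_j is the displayed integer vector. Then <v, e_j> = <v, u_j> / sqrt(<u_j, u_j>), so |<v, e_j>|^2 = <v, u_j>^2 / <u_j, u_j>.
Coefficients: <v, e_1> = 0/sqrt(1), <v, e_2> = 1/sqrt(5).
Square and sum: Σ |<v, e_j>|^2 = 1/5.
Compute ||v||^2 = v·v = 10.
Deficit = 10 − 1/5 = 49/5 ≥ 0, confirming Bessel's inequality. (The deficit equals ||v − Σ <v,e_j> e_j||^2, the squared distance from v to span{e_j}.)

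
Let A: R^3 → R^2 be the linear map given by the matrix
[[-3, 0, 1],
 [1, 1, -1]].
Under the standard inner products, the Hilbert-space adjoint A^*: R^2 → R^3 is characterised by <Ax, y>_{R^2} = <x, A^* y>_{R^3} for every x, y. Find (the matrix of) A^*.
A^* = A^T =
[[-3, 1],
 [0, 1],
 [1, -1]]

For real matrices with standard dot products, the defining identity <Ax, y> = <x, A^* y> gives (Ax)^T y = x^T (A^*) y, i.e. x^T A^T y = x^T (A^*) y. Since this holds for all x, y, we must have A^* = A^T. Therefore
A^* =
[[-3, 1],
 [0, 1],
 [1, -1]].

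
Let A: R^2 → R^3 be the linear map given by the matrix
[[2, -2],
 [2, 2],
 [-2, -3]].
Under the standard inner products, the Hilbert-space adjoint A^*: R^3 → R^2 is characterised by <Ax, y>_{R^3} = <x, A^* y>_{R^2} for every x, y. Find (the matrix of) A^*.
A^* = A^T =
[[2, 2, -2],
 [-2, 2, -3]]

For real matrices with standard dot products, the defining identity <Ax, y> = <x, A^* y> gives (Ax)^T y = x^T (A^*) y, i.e. x^T A^T y = x^T (A^*) y. Since this holds for all x, y, we must have A^* = A^T. Therefore
A^* =
[[2, 2, -2],
 [-2, 2, -3]].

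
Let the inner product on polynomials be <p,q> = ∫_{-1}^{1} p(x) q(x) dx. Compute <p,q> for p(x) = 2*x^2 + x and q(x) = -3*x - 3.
<p,q> = -6

Expand the product: p(x)·q(x) = -6*x^3 - 9*x^2 - 3*x.
∫_{-1}^{1} of each monomial x^k gives [2/(k+1) if k even, 0 if k odd]. Integrating term-by-term (or equivalently evaluating the antiderivative F(x) = -3*x^4/2 - 3*x^3 - 3*x^2/2 at the endpoints):
  F(1) − F(−1) = -6 − (0) = -6.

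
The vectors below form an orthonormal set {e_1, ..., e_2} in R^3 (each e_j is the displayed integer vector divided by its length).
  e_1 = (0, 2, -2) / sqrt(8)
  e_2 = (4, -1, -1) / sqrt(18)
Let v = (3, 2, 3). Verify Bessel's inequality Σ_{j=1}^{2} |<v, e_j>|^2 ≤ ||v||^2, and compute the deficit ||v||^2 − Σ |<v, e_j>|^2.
Σ |<v, e_j>|^2 = 29/9; ||v||^2 = 22; deficit = 169/9

Write each e_j = u_j / sqrt(<u_j, u_j>) where u_j is the displayed integer vector. Then <v, e_j> = <v, u_j> / sqrt(<u_j, u_j>), so |<v, e_j>|^2 = <v, u_j>^2 / <u_j, u_j>.
Coefficients: <v, e_1> = -2/sqrt(8), <v, e_2> = 7/sqrt(18).
Square and sum: Σ |<v, e_j>|^2 = 29/9.
Compute ||v||^2 = v·v = 22.
Deficit = 22 − 29/9 = 169/9 ≥ 0, confirming Bessel's inequality. (The deficit equals ||v − Σ <v,e_j> e_j||^2, the squared distance from v to span{e_j}.)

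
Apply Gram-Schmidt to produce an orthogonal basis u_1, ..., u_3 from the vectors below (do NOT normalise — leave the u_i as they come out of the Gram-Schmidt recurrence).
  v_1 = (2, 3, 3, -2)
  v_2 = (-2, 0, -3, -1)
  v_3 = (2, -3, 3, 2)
Orthogonal basis:
  u_1 = (2, 3, 3, -2)
  u_2 = (-15/13, 33/26, -45/26, -24/13)
  u_3 = (4/27, -26/27, 2/9, -26/27)

Apply the Gram-Schmidt recurrence
  u_1 = v_1
  u_i = v_i − Σ_{j<i} ((v_i · u_j) / (u_j · u_j)) · u_j.

Step by step this gives:
  u_1 = (2, 3, 3, -2)
  u_2 = (-15/13, 33/26, -45/26, -24/13)
  u_3 = (4/27, -26/27, 2/9, -26/27)

Orthogonality check:
  u_2 · u_1 = 0 (should be 0)
  u_3 · u_1 = 0 (should be 0)
  u_3 · u_2 = 0 (should be 0)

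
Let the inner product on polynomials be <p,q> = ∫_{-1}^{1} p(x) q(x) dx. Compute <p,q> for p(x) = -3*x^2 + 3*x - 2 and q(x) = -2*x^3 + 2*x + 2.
<p,q> = -52/5

Expand the product: p(x)·q(x) = 6*x^5 - 6*x^4 - 2*x^3 + 2*x - 4.
∫_{-1}^{1} of each monomial x^k gives [2/(k+1) if k even, 0 if k odd]. Integrating term-by-term (or equivalently evaluating the antiderivative F(x) = x^6 - 6*x^5/5 - x^4/2 + x^2 - 4*x at the endpoints):
  F(1) − F(−1) = -37/10 − (67/10) = -52/5.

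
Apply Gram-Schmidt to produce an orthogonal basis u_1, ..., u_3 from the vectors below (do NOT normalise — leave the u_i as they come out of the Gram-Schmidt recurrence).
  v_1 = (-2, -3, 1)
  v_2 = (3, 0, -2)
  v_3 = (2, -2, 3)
Orthogonal basis:
  u_1 = (-2, -3, 1)
  u_2 = (13/7, -12/7, -10/7)
  u_3 = (123/59, -41/118, 369/118)

Apply the Gram-Schmidt recurrence
  u_1 = v_1
  u_i = v_i − Σ_{j<i} ((v_i · u_j) / (u_j · u_j)) · u_j.

Step by step this gives:
  u_1 = (-2, -3, 1)
  u_2 = (13/7, -12/7, -10/7)
  u_3 = (123/59, -41/118, 369/118)

Orthogonality check:
  u_2 · u_1 = 0 (should be 0)
  u_3 · u_1 = 0 (should be 0)
  u_3 · u_2 = 0 (should be 0)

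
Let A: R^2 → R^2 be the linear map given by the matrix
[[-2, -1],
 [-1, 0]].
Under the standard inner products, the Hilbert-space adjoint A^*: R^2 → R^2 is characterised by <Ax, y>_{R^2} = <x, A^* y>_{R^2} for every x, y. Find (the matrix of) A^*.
A^* = A^T =
[[-2, -1],
 [-1, 0]]

For real matrices with standard dot products, the defining identity <Ax, y> = <x, A^* y> gives (Ax)^T y = x^T (A^*) y, i.e. x^T A^T y = x^T (A^*) y. Since this holds for all x, y, we must have A^* = A^T. Therefore
A^* =
[[-2, -1],
 [-1, 0]].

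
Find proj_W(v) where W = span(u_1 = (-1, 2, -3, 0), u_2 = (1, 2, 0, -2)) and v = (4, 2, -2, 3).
proj_W(v) = (-38/117, 116/117, -16/13, -20/117)

Set up U = [u_1 | ... | u_2] ∈ R^(4×2). The projector onto W = col(U) is P = U (U^T U)^(-1) U^T.
Compute U^T U =
  [14, 3]
  [3, 9],
and U^T v = (6, 2).
Solve U^T U · c = U^T v for the coefficients: c = (16/39, 10/117). The projection is proj_W(v) = U c.
Check: (v - proj_W(v)) · u_1 = 0  (should be 0).
Check: (v - proj_W(v)) · u_2 = 0  (should be 0).
Result: proj_W(v) = (-38/117, 116/117, -16/13, -20/117).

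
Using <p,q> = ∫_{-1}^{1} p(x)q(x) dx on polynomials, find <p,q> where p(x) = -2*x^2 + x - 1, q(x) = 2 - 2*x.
<p,q> = -8

Expand the product: p(x)·q(x) = 4*x^3 - 6*x^2 + 4*x - 2.
∫_{-1}^{1} of each monomial x^k gives [2/(k+1) if k even, 0 if k odd]. Integrating term-by-term (or equivalently evaluating the antiderivative F(x) = x^4 - 2*x^3 + 2*x^2 - 2*x at the endpoints):
  F(1) − F(−1) = -1 − (7) = -8.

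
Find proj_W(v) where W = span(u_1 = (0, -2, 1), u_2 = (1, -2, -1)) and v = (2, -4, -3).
proj_W(v) = (50/21, -82/21, -59/21)

Set up U = [u_1 | ... | u_2] ∈ R^(3×2). The projector onto W = col(U) is P = U (U^T U)^(-1) U^T.
Compute U^T U =
  [5, 3]
  [3, 6],
and U^T v = (5, 13).
Solve U^T U · c = U^T v for the coefficients: c = (-3/7, 50/21). The projection is proj_W(v) = U c.
Check: (v - proj_W(v)) · u_1 = 0  (should be 0).
Check: (v - proj_W(v)) · u_2 = 0  (should be 0).
Result: proj_W(v) = (50/21, -82/21, -59/21).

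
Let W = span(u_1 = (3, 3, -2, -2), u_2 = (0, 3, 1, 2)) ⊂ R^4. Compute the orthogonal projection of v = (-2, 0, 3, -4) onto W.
proj_W(v) = (-123/355, -477/355, -36/355, -154/355)

Set up U = [u_1 | ... | u_2] ∈ R^(4×2). The projector onto W = col(U) is P = U (U^T U)^(-1) U^T.
Compute U^T U =
  [26, 3]
  [3, 14],
and U^T v = (-4, -5).
Solve U^T U · c = U^T v for the coefficients: c = (-41/355, -118/355). The projection is proj_W(v) = U c.
Check: (v - proj_W(v)) · u_1 = 0  (should be 0).
Check: (v - proj_W(v)) · u_2 = 0  (should be 0).
Result: proj_W(v) = (-123/355, -477/355, -36/355, -154/355).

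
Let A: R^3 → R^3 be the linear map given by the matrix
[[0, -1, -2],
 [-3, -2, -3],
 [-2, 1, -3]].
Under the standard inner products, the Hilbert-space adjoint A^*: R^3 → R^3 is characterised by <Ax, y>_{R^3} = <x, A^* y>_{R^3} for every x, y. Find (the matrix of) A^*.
A^* = A^T =
[[0, -3, -2],
 [-1, -2, 1],
 [-2, -3, -3]]

For real matrices with standard dot products, the defining identity <Ax, y> = <x, A^* y> gives (Ax)^T y = x^T (A^*) y, i.e. x^T A^T y = x^T (A^*) y. Since this holds for all x, y, we must have A^* = A^T. Therefore
A^* =
[[0, -3, -2],
 [-1, -2, 1],
 [-2, -3, -3]].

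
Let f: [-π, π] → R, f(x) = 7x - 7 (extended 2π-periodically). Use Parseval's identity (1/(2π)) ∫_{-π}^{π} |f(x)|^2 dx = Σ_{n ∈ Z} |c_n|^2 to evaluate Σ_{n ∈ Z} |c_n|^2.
Σ |c_n|^2 = 49π^2/3 + 49

Expand and integrate term by term over [-π, π]:
  ∫ (7x)^2 dx = 49·(2π^3/3); ∫ 2·7·(-7)·x dx = 0 (odd integrand); ∫ (-7)^2 dx = 49·2π.
So (1/(2π)) ∫_{-π}^{π} (7x - 7)^2 dx = 49π^2/3 + 49 = 49π^2/3 + 49.
Parseval ⇒ Σ |c_n|^2 = 49π^2/3 + 49.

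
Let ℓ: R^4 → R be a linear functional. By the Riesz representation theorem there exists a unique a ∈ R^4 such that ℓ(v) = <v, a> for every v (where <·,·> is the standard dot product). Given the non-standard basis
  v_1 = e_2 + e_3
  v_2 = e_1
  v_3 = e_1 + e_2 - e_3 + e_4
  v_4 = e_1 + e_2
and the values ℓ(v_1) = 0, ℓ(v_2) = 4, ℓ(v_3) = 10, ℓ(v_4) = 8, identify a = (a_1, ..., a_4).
a = (4, 4, -4, -2)

Write a = (a_1, ..., a_4) in the standard basis. For each basis vector v_i, ℓ(v_i) = <v_i, a> is a linear equation in the a_j's. Collect the n equations into a matrix system V a = ℓ, where row i of V is v_i (expressed in the standard basis). Since V is invertible (lower-triangular with 1s on the diagonal, up to permutation), solve by back-substitution:
  V =
[[0, 1, 1, 0],
 [1, 0, 0, 0],
 [1, 1, -1, 1],
 [1, 1, 0, 0]]
  V a = (0, 4, 10, 8)
Solving gives a = (4, 4, -4, -2).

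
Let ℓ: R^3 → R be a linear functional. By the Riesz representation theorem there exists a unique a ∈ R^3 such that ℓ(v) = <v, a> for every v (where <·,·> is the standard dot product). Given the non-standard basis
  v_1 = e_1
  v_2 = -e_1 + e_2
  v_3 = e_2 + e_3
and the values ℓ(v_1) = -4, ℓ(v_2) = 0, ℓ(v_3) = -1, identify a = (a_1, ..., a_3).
a = (-4, -4, 3)

Write a = (a_1, ..., a_3) in the standard basis. For each basis vector v_i, ℓ(v_i) = <v_i, a> is a linear equation in the a_j's. Collect the n equations into a matrix system V a = ℓ, where row i of V is v_i (expressed in the standard basis). Since V is invertible (lower-triangular with 1s on the diagonal, up to permutation), solve by back-substitution:
  V =
[[1, 0, 0],
 [-1, 1, 0],
 [0, 1, 1]]
  V a = (-4, 0, -1)
Solving gives a = (-4, -4, 3).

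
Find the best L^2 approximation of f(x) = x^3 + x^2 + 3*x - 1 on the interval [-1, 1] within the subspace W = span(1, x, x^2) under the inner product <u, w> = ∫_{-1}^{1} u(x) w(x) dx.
g(x) = x^2 + 18*x/5 - 1

The best approximation g ∈ W is the orthogonal projection of f onto W. Writing g = a_0 + a_1 x + a_2 x^2, the coefficients solve the normal equations G · a = b where
  G_{ij} = <φ_i, φ_j> and b_i = <f, φ_i>, with φ_0 = 1, φ_1 = x, φ_2 = x^2.
G =
  [2, 0, 2/3]
  [0, 2/3, 0]
  [2/3, 0, 2/5],
b = (-4/3, 12/5, -4/15).
Solving gives a_0 = -1, a_1 = 18/5, a_2 = 1, so
  g(x) = x^2 + 18*x/5 - 1.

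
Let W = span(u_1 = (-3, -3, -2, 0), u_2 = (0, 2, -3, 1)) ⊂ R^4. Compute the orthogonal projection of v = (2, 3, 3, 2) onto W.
proj_W(v) = (63/22, 419/154, 327/154, -1/14)

Set up U = [u_1 | ... | u_2] ∈ R^(4×2). The projector onto W = col(U) is P = U (U^T U)^(-1) U^T.
Compute U^T U =
  [22, 0]
  [0, 14],
and U^T v = (-21, -1).
Solve U^T U · c = U^T v for the coefficients: c = (-21/22, -1/14). The projection is proj_W(v) = U c.
Check: (v - proj_W(v)) · u_1 = 0  (should be 0).
Check: (v - proj_W(v)) · u_2 = 0  (should be 0).
Result: proj_W(v) = (63/22, 419/154, 327/154, -1/14).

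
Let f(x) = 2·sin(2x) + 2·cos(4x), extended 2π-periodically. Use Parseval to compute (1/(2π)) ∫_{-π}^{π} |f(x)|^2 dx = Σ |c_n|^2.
Σ |c_n|^2 = 4

Expand |f|^2 and use orthogonality of {sin(nx), cos(mx)} on [-π, π]:
  ∫_{-π}^{π} sin(nx)^2 dx = π, ∫ cos(mx)^2 dx = π, and cross terms integrate to 0.
So ∫_{-π}^{π} f(x)^2 dx = 2^2 · π + 2^2 · π = (4 + 4)π.
Divide by 2π: (4 + 4)/2 = 4.
By Parseval, this equals Σ |c_n|^2.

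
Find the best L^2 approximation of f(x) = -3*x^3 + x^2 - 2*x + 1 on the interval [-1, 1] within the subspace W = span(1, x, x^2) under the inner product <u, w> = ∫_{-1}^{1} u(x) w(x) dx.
g(x) = x^2 - 19*x/5 + 1

The best approximation g ∈ W is the orthogonal projection of f onto W. Writing g = a_0 + a_1 x + a_2 x^2, the coefficients solve the normal equations G · a = b where
  G_{ij} = <φ_i, φ_j> and b_i = <f, φ_i>, with φ_0 = 1, φ_1 = x, φ_2 = x^2.
G =
  [2, 0, 2/3]
  [0, 2/3, 0]
  [2/3, 0, 2/5],
b = (8/3, -38/15, 16/15).
Solving gives a_0 = 1, a_1 = -19/5, a_2 = 1, so
  g(x) = x^2 - 19*x/5 + 1.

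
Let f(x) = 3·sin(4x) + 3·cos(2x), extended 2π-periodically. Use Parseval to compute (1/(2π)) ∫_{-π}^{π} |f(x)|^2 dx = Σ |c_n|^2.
Σ |c_n|^2 = 9

Expand |f|^2 and use orthogonality of {sin(nx), cos(mx)} on [-π, π]:
  ∫_{-π}^{π} sin(nx)^2 dx = π, ∫ cos(mx)^2 dx = π, and cross terms integrate to 0.
So ∫_{-π}^{π} f(x)^2 dx = 3^2 · π + 3^2 · π = (9 + 9)π.
Divide by 2π: (9 + 9)/2 = 9.
By Parseval, this equals Σ |c_n|^2.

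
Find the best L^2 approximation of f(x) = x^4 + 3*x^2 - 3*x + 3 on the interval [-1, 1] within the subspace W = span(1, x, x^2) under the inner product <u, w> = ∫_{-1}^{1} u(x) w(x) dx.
g(x) = 27*x^2/7 - 3*x + 102/35

The best approximation g ∈ W is the orthogonal projection of f onto W. Writing g = a_0 + a_1 x + a_2 x^2, the coefficients solve the normal equations G · a = b where
  G_{ij} = <φ_i, φ_j> and b_i = <f, φ_i>, with φ_0 = 1, φ_1 = x, φ_2 = x^2.
G =
  [2, 0, 2/3]
  [0, 2/3, 0]
  [2/3, 0, 2/5],
b = (42/5, -2, 122/35).
Solving gives a_0 = 102/35, a_1 = -3, a_2 = 27/7, so
  g(x) = 27*x^2/7 - 3*x + 102/35.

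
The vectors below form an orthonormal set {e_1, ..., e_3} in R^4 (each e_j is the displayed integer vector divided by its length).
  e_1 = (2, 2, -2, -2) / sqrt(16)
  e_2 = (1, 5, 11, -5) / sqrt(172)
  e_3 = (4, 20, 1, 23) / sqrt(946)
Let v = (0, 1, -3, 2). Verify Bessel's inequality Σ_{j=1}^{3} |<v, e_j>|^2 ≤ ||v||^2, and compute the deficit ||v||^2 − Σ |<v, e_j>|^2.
Σ |<v, e_j>|^2 = 299/22; ||v||^2 = 14; deficit = 9/22

Write each e_j = u_j / sqrt(<u_j, u_j>) where u_j is the displayed integer vector. Then <v, e_j> = <v, u_j> / sqrt(<u_j, u_j>), so |<v, e_j>|^2 = <v, u_j>^2 / <u_j, u_j>.
Coefficients: <v, e_1> = 4/sqrt(16), <v, e_2> = -38/sqrt(172), <v, e_3> = 63/sqrt(946).
Square and sum: Σ |<v, e_j>|^2 = 299/22.
Compute ||v||^2 = v·v = 14.
Deficit = 14 − 299/22 = 9/22 ≥ 0, confirming Bessel's inequality. (The deficit equals ||v − Σ <v,e_j> e_j||^2, the squared distance from v to span{e_j}.)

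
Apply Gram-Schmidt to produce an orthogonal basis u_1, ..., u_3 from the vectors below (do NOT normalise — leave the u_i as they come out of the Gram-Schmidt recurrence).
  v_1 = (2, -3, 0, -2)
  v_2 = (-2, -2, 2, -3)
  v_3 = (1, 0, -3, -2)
Orthogonal basis:
  u_1 = (2, -3, 0, -2)
  u_2 = (-50/17, -10/17, 2, -35/17)
  u_3 = (-155/293, 262/293, -715/293, -548/293)

Apply the Gram-Schmidt recurrence
  u_1 = v_1
  u_i = v_i − Σ_{j<i} ((v_i · u_j) / (u_j · u_j)) · u_j.

Step by step this gives:
  u_1 = (2, -3, 0, -2)
  u_2 = (-50/17, -10/17, 2, -35/17)
  u_3 = (-155/293, 262/293, -715/293, -548/293)

Orthogonality check:
  u_2 · u_1 = 0 (should be 0)
  u_3 · u_1 = 0 (should be 0)
  u_3 · u_2 = 0 (should be 0)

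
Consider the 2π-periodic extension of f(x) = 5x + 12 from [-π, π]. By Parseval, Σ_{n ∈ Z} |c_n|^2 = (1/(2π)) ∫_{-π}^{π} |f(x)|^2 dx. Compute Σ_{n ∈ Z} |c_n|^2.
Σ |c_n|^2 = 25π^2/3 + 144

Expand and integrate term by term over [-π, π]:
  ∫ (5x)^2 dx = 25·(2π^3/3); ∫ 2·5·(12)·x dx = 0 (odd integrand); ∫ 12^2 dx = 144·2π.
So (1/(2π)) ∫_{-π}^{π} (5x + 12)^2 dx = 25π^2/3 + 144 = 25π^2/3 + 144.
Parseval ⇒ Σ |c_n|^2 = 25π^2/3 + 144.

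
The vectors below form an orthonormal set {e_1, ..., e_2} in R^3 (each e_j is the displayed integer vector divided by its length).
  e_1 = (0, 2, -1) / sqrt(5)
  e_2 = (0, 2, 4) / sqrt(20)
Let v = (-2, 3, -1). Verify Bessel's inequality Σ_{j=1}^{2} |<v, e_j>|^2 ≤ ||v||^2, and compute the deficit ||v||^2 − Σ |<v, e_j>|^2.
Σ |<v, e_j>|^2 = 10; ||v||^2 = 14; deficit = 4

Write each e_j = u_j / sqrt(<u_j, u_j>) where u_j is the displayed integer vector. Then <v, e_j> = <v, u_j> / sqrt(<u_j, u_j>), so |<v, e_j>|^2 = <v, u_j>^2 / <u_j, u_j>.
Coefficients: <v, e_1> = 7/sqrt(5), <v, e_2> = 2/sqrt(20).
Square and sum: Σ |<v, e_j>|^2 = 10.
Compute ||v||^2 = v·v = 14.
Deficit = 14 − 10 = 4 ≥ 0, confirming Bessel's inequality. (The deficit equals ||v − Σ <v,e_j> e_j||^2, the squared distance from v to span{e_j}.)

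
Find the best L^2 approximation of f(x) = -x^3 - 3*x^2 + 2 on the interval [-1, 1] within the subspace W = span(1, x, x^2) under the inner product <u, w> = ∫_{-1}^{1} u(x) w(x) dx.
g(x) = -3*x^2 - 3*x/5 + 2

The best approximation g ∈ W is the orthogonal projection of f onto W. Writing g = a_0 + a_1 x + a_2 x^2, the coefficients solve the normal equations G · a = b where
  G_{ij} = <φ_i, φ_j> and b_i = <f, φ_i>, with φ_0 = 1, φ_1 = x, φ_2 = x^2.
G =
  [2, 0, 2/3]
  [0, 2/3, 0]
  [2/3, 0, 2/5],
b = (2, -2/5, 2/15).
Solving gives a_0 = 2, a_1 = -3/5, a_2 = -3, so
  g(x) = -3*x^2 - 3*x/5 + 2.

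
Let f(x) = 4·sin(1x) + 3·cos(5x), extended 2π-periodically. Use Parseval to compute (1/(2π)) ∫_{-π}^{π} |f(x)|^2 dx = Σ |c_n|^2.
Σ |c_n|^2 = 25/2

Expand |f|^2 and use orthogonality of {sin(nx), cos(mx)} on [-π, π]:
  ∫_{-π}^{π} sin(nx)^2 dx = π, ∫ cos(mx)^2 dx = π, and cross terms integrate to 0.
So ∫_{-π}^{π} f(x)^2 dx = 4^2 · π + 3^2 · π = (16 + 9)π.
Divide by 2π: (16 + 9)/2 = 25/2.
By Parseval, this equals Σ |c_n|^2.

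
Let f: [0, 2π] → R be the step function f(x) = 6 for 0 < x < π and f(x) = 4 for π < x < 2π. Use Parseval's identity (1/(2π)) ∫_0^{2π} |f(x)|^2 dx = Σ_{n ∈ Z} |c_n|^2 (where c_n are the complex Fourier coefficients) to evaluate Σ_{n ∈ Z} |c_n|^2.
Σ |c_n|^2 = 26

Parseval equates the L^2 energy of f (normalised by 1/(2π)) with the ℓ^2 sum of its Fourier coefficients: (1/(2π)) ∫_0^{2π} |f|^2 = Σ |c_n|^2.
Compute the left side: (1/(2π)) [∫_0^π 6^2 dx + ∫_π^{2π} 4^2 dx] = (1/(2π)) · (36π + 16π) = (36 + 16)/2 = 26.
So Σ_{n ∈ Z} |c_n|^2 = 26.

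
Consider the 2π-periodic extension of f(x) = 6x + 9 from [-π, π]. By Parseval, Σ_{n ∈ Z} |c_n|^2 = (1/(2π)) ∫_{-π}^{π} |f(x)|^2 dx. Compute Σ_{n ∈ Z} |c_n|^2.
Σ |c_n|^2 = 12π^2 + 81

Expand and integrate term by term over [-π, π]:
  ∫ (6x)^2 dx = 36·(2π^3/3); ∫ 2·6·(9)·x dx = 0 (odd integrand); ∫ 9^2 dx = 81·2π.
So (1/(2π)) ∫_{-π}^{π} (6x + 9)^2 dx = 36π^2/3 + 81 = 12π^2 + 81.
Parseval ⇒ Σ |c_n|^2 = 12π^2 + 81.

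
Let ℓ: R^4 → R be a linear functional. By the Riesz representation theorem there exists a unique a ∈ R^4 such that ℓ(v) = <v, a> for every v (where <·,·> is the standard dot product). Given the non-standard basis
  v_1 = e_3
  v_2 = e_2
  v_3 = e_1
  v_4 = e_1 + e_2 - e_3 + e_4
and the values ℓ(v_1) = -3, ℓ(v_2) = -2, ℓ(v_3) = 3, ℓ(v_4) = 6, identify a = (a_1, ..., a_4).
a = (3, -2, -3, 2)

Write a = (a_1, ..., a_4) in the standard basis. For each basis vector v_i, ℓ(v_i) = <v_i, a> is a linear equation in the a_j's. Collect the n equations into a matrix system V a = ℓ, where row i of V is v_i (expressed in the standard basis). Since V is invertible (lower-triangular with 1s on the diagonal, up to permutation), solve by back-substitution:
  V =
[[0, 0, 1, 0],
 [0, 1, 0, 0],
 [1, 0, 0, 0],
 [1, 1, -1, 1]]
  V a = (-3, -2, 3, 6)
Solving gives a = (3, -2, -3, 2).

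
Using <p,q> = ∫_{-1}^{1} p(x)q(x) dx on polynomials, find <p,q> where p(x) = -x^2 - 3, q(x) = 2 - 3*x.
<p,q> = -40/3

Expand the product: p(x)·q(x) = 3*x^3 - 2*x^2 + 9*x - 6.
∫_{-1}^{1} of each monomial x^k gives [2/(k+1) if k even, 0 if k odd]. Integrating term-by-term (or equivalently evaluating the antiderivative F(x) = 3*x^4/4 - 2*x^3/3 + 9*x^2/2 - 6*x at the endpoints):
  F(1) − F(−1) = -17/12 − (143/12) = -40/3.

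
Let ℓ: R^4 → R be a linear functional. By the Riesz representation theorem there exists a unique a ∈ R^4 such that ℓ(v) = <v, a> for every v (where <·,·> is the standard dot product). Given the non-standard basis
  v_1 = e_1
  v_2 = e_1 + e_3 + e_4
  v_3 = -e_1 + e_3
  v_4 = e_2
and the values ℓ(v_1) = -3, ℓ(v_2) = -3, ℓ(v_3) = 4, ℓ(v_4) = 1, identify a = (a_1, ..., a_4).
a = (-3, 1, 1, -1)

Write a = (a_1, ..., a_4) in the standard basis. For each basis vector v_i, ℓ(v_i) = <v_i, a> is a linear equation in the a_j's. Collect the n equations into a matrix system V a = ℓ, where row i of V is v_i (expressed in the standard basis). Since V is invertible (lower-triangular with 1s on the diagonal, up to permutation), solve by back-substitution:
  V =
[[1, 0, 0, 0],
 [1, 0, 1, 1],
 [-1, 0, 1, 0],
 [0, 1, 0, 0]]
  V a = (-3, -3, 4, 1)
Solving gives a = (-3, 1, 1, -1).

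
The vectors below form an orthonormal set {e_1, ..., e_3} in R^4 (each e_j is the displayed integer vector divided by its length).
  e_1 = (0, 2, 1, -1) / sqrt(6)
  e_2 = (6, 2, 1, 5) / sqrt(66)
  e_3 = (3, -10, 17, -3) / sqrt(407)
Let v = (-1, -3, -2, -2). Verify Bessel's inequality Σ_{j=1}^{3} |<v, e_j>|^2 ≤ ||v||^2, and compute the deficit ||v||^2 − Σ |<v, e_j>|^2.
Σ |<v, e_j>|^2 = 545/37; ||v||^2 = 18; deficit = 121/37

Write each e_j = u_j / sqrt(<u_j, u_j>) where u_j is the displayed integer vector. Then <v, e_j> = <v, u_j> / sqrt(<u_j, u_j>), so |<v, e_j>|^2 = <v, u_j>^2 / <u_j, u_j>.
Coefficients: <v, e_1> = -6/sqrt(6), <v, e_2> = -24/sqrt(66), <v, e_3> = -1/sqrt(407).
Square and sum: Σ |<v, e_j>|^2 = 545/37.
Compute ||v||^2 = v·v = 18.
Deficit = 18 − 545/37 = 121/37 ≥ 0, confirming Bessel's inequality. (The deficit equals ||v − Σ <v,e_j> e_j||^2, the squared distance from v to span{e_j}.)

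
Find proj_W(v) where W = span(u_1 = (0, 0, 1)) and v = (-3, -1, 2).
proj_W(v) = (0, 0, 2)

Set up U = [u_1 | ... | u_1] ∈ R^(3×1). The projector onto W = col(U) is P = U (U^T U)^(-1) U^T.
Compute U^T U =
  [1],
and U^T v = (2).
Solve U^T U · c = U^T v for the coefficients: c = (2). The projection is proj_W(v) = U c.
Check: (v - proj_W(v)) · u_1 = 0  (should be 0).
Result: proj_W(v) = (0, 0, 2).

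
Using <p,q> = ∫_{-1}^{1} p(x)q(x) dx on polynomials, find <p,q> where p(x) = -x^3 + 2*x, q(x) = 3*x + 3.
<p,q> = 14/5

Expand the product: p(x)·q(x) = -3*x^4 - 3*x^3 + 6*x^2 + 6*x.
∫_{-1}^{1} of each monomial x^k gives [2/(k+1) if k even, 0 if k odd]. Integrating term-by-term (or equivalently evaluating the antiderivative F(x) = -3*x^5/5 - 3*x^4/4 + 2*x^3 + 3*x^2 at the endpoints):
  F(1) − F(−1) = 73/20 − (17/20) = 14/5.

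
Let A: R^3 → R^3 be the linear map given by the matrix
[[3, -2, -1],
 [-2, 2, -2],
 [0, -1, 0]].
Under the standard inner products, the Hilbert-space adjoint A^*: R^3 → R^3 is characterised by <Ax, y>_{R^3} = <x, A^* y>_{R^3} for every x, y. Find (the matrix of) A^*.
A^* = A^T =
[[3, -2, 0],
 [-2, 2, -1],
 [-1, -2, 0]]

For real matrices with standard dot products, the defining identity <Ax, y> = <x, A^* y> gives (Ax)^T y = x^T (A^*) y, i.e. x^T A^T y = x^T (A^*) y. Since this holds for all x, y, we must have A^* = A^T. Therefore
A^* =
[[3, -2, 0],
 [-2, 2, -1],
 [-1, -2, 0]].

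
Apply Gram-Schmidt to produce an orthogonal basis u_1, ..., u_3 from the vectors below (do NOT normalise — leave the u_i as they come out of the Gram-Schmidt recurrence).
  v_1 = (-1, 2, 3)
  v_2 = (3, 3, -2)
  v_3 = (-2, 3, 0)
Orthogonal basis:
  u_1 = (-1, 2, 3)
  u_2 = (39/14, 24/7, -19/14)
  u_3 = (-47/23, 329/299, -423/299)

Apply the Gram-Schmidt recurrence
  u_1 = v_1
  u_i = v_i − Σ_{j<i} ((v_i · u_j) / (u_j · u_j)) · u_j.

Step by step this gives:
  u_1 = (-1, 2, 3)
  u_2 = (39/14, 24/7, -19/14)
  u_3 = (-47/23, 329/299, -423/299)

Orthogonality check:
  u_2 · u_1 = 0 (should be 0)
  u_3 · u_1 = 0 (should be 0)
  u_3 · u_2 = 0 (should be 0)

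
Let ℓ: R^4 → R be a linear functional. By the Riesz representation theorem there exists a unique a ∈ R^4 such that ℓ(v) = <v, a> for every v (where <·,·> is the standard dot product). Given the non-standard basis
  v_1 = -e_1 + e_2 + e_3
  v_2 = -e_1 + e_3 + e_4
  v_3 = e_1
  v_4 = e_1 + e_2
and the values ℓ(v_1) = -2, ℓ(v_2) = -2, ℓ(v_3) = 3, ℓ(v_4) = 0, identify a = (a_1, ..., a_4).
a = (3, -3, 4, -3)

Write a = (a_1, ..., a_4) in the standard basis. For each basis vector v_i, ℓ(v_i) = <v_i, a> is a linear equation in the a_j's. Collect the n equations into a matrix system V a = ℓ, where row i of V is v_i (expressed in the standard basis). Since V is invertible (lower-triangular with 1s on the diagonal, up to permutation), solve by back-substitution:
  V =
[[-1, 1, 1, 0],
 [-1, 0, 1, 1],
 [1, 0, 0, 0],
 [1, 1, 0, 0]]
  V a = (-2, -2, 3, 0)
Solving gives a = (3, -3, 4, -3).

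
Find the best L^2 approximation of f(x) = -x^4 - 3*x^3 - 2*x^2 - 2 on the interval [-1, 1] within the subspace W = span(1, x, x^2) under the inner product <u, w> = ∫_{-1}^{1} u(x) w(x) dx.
g(x) = -20*x^2/7 - 9*x/5 - 67/35

The best approximation g ∈ W is the orthogonal projection of f onto W. Writing g = a_0 + a_1 x + a_2 x^2, the coefficients solve the normal equations G · a = b where
  G_{ij} = <φ_i, φ_j> and b_i = <f, φ_i>, with φ_0 = 1, φ_1 = x, φ_2 = x^2.
G =
  [2, 0, 2/3]
  [0, 2/3, 0]
  [2/3, 0, 2/5],
b = (-86/15, -6/5, -254/105).
Solving gives a_0 = -67/35, a_1 = -9/5, a_2 = -20/7, so
  g(x) = -20*x^2/7 - 9*x/5 - 67/35.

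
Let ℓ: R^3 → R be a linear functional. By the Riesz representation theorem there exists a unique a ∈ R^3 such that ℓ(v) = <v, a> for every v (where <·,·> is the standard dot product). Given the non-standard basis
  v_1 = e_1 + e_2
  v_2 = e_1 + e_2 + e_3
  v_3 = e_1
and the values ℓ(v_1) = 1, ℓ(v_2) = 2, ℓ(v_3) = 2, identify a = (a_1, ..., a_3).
a = (2, -1, 1)

Write a = (a_1, ..., a_3) in the standard basis. For each basis vector v_i, ℓ(v_i) = <v_i, a> is a linear equation in the a_j's. Collect the n equations into a matrix system V a = ℓ, where row i of V is v_i (expressed in the standard basis). Since V is invertible (lower-triangular with 1s on the diagonal, up to permutation), solve by back-substitution:
  V =
[[1, 1, 0],
 [1, 1, 1],
 [1, 0, 0]]
  V a = (1, 2, 2)
Solving gives a = (2, -1, 1).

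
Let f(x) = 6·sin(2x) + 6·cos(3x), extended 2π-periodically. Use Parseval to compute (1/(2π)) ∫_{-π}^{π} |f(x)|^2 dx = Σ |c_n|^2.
Σ |c_n|^2 = 36

Expand |f|^2 and use orthogonality of {sin(nx), cos(mx)} on [-π, π]:
  ∫_{-π}^{π} sin(nx)^2 dx = π, ∫ cos(mx)^2 dx = π, and cross terms integrate to 0.
So ∫_{-π}^{π} f(x)^2 dx = 6^2 · π + 6^2 · π = (36 + 36)π.
Divide by 2π: (36 + 36)/2 = 36.
By Parseval, this equals Σ |c_n|^2.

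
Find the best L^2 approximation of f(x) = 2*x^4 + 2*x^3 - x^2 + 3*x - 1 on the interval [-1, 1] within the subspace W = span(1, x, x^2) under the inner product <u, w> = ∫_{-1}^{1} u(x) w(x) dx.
g(x) = 5*x^2/7 + 21*x/5 - 41/35

The best approximation g ∈ W is the orthogonal projection of f onto W. Writing g = a_0 + a_1 x + a_2 x^2, the coefficients solve the normal equations G · a = b where
  G_{ij} = <φ_i, φ_j> and b_i = <f, φ_i>, with φ_0 = 1, φ_1 = x, φ_2 = x^2.
G =
  [2, 0, 2/3]
  [0, 2/3, 0]
  [2/3, 0, 2/5],
b = (-28/15, 14/5, -52/105).
Solving gives a_0 = -41/35, a_1 = 21/5, a_2 = 5/7, so
  g(x) = 5*x^2/7 + 21*x/5 - 41/35.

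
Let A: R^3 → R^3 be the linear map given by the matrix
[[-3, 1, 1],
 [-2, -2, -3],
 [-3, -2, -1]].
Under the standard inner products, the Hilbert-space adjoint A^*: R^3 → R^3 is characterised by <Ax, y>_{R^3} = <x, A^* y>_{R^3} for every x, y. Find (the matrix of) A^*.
A^* = A^T =
[[-3, -2, -3],
 [1, -2, -2],
 [1, -3, -1]]

For real matrices with standard dot products, the defining identity <Ax, y> = <x, A^* y> gives (Ax)^T y = x^T (A^*) y, i.e. x^T A^T y = x^T (A^*) y. Since this holds for all x, y, we must have A^* = A^T. Therefore
A^* =
[[-3, -2, -3],
 [1, -2, -2],
 [1, -3, -1]].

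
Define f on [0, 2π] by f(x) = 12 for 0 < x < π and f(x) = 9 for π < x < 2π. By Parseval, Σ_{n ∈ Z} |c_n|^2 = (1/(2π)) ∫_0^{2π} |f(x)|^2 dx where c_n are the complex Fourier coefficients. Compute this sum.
Σ |c_n|^2 = 225/2

Parseval equates the L^2 energy of f (normalised by 1/(2π)) with the ℓ^2 sum of its Fourier coefficients: (1/(2π)) ∫_0^{2π} |f|^2 = Σ |c_n|^2.
Compute the left side: (1/(2π)) [∫_0^π 12^2 dx + ∫_π^{2π} 9^2 dx] = (1/(2π)) · (144π + 81π) = (144 + 81)/2 = 225/2.
So Σ_{n ∈ Z} |c_n|^2 = 225/2.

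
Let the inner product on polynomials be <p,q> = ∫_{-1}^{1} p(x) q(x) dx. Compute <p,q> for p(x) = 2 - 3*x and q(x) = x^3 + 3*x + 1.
<p,q> = -16/5

Expand the product: p(x)·q(x) = -3*x^4 + 2*x^3 - 9*x^2 + 3*x + 2.
∫_{-1}^{1} of each monomial x^k gives [2/(k+1) if k even, 0 if k odd]. Integrating term-by-term (or equivalently evaluating the antiderivative F(x) = -3*x^5/5 + x^4/2 - 3*x^3 + 3*x^2/2 + 2*x at the endpoints):
  F(1) − F(−1) = 2/5 − (18/5) = -16/5.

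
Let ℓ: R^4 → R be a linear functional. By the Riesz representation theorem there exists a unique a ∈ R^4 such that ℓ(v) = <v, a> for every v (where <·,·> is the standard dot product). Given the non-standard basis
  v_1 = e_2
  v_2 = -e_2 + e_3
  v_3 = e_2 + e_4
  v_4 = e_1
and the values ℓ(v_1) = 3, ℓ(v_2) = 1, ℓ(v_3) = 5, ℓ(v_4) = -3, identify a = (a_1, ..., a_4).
a = (-3, 3, 4, 2)

Write a = (a_1, ..., a_4) in the standard basis. For each basis vector v_i, ℓ(v_i) = <v_i, a> is a linear equation in the a_j's. Collect the n equations into a matrix system V a = ℓ, where row i of V is v_i (expressed in the standard basis). Since V is invertible (lower-triangular with 1s on the diagonal, up to permutation), solve by back-substitution:
  V =
[[0, 1, 0, 0],
 [0, -1, 1, 0],
 [0, 1, 0, 1],
 [1, 0, 0, 0]]
  V a = (3, 1, 5, -3)
Solving gives a = (-3, 3, 4, 2).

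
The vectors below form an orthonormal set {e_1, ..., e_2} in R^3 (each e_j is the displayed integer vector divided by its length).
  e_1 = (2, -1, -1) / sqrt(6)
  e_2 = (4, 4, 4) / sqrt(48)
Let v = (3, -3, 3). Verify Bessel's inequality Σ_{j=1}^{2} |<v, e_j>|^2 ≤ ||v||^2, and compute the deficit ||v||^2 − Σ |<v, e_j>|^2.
Σ |<v, e_j>|^2 = 9; ||v||^2 = 27; deficit = 18

Write each e_j = u_j / sqrt(<u_j, u_j>) where u_j is the displayed integer vector. Then <v, e_j> = <v, u_j> / sqrt(<u_j, u_j>), so |<v, e_j>|^2 = <v, u_j>^2 / <u_j, u_j>.
Coefficients: <v, e_1> = 6/sqrt(6), <v, e_2> = 12/sqrt(48).
Square and sum: Σ |<v, e_j>|^2 = 9.
Compute ||v||^2 = v·v = 27.
Deficit = 27 − 9 = 18 ≥ 0, confirming Bessel's inequality. (The deficit equals ||v − Σ <v,e_j> e_j||^2, the squared distance from v to span{e_j}.)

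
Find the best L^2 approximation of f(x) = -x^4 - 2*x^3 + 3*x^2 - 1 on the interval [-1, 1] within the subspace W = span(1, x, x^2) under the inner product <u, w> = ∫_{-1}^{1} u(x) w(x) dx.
g(x) = 15*x^2/7 - 6*x/5 - 32/35

The best approximation g ∈ W is the orthogonal projection of f onto W. Writing g = a_0 + a_1 x + a_2 x^2, the coefficients solve the normal equations G · a = b where
  G_{ij} = <φ_i, φ_j> and b_i = <f, φ_i>, with φ_0 = 1, φ_1 = x, φ_2 = x^2.
G =
  [2, 0, 2/3]
  [0, 2/3, 0]
  [2/3, 0, 2/5],
b = (-2/5, -4/5, 26/105).
Solving gives a_0 = -32/35, a_1 = -6/5, a_2 = 15/7, so
  g(x) = 15*x^2/7 - 6*x/5 - 32/35.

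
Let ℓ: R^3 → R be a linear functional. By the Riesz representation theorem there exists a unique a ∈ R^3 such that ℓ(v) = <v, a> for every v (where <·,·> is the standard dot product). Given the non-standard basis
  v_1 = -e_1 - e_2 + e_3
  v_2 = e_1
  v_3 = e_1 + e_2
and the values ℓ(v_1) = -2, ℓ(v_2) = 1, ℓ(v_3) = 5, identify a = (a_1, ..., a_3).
a = (1, 4, 3)

Write a = (a_1, ..., a_3) in the standard basis. For each basis vector v_i, ℓ(v_i) = <v_i, a> is a linear equation in the a_j's. Collect the n equations into a matrix system V a = ℓ, where row i of V is v_i (expressed in the standard basis). Since V is invertible (lower-triangular with 1s on the diagonal, up to permutation), solve by back-substitution:
  V =
[[-1, -1, 1],
 [1, 0, 0],
 [1, 1, 0]]
  V a = (-2, 1, 5)
Solving gives a = (1, 4, 3).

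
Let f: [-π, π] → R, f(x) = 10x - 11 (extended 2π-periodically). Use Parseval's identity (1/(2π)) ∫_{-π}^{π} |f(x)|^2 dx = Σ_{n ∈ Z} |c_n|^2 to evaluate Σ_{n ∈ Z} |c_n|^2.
Σ |c_n|^2 = 100π^2/3 + 121

Expand and integrate term by term over [-π, π]:
  ∫ (10x)^2 dx = 100·(2π^3/3); ∫ 2·10·(-11)·x dx = 0 (odd integrand); ∫ (-11)^2 dx = 121·2π.
So (1/(2π)) ∫_{-π}^{π} (10x - 11)^2 dx = 100π^2/3 + 121 = 100π^2/3 + 121.
Parseval ⇒ Σ |c_n|^2 = 100π^2/3 + 121.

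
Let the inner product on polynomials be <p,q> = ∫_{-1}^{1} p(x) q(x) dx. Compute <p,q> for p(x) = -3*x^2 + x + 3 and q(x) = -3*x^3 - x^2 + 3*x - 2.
<p,q> = -8

Expand the product: p(x)·q(x) = 9*x^5 - 19*x^3 + 6*x^2 + 7*x - 6.
∫_{-1}^{1} of each monomial x^k gives [2/(k+1) if k even, 0 if k odd]. Integrating term-by-term (or equivalently evaluating the antiderivative F(x) = 3*x^6/2 - 19*x^4/4 + 2*x^3 + 7*x^2/2 - 6*x at the endpoints):
  F(1) − F(−1) = -15/4 − (17/4) = -8.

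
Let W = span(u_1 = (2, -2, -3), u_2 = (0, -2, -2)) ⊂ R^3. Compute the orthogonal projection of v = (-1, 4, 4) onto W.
proj_W(v) = (-8/9, 34/9, 38/9)

Set up U = [u_1 | ... | u_2] ∈ R^(3×2). The projector onto W = col(U) is P = U (U^T U)^(-1) U^T.
Compute U^T U =
  [17, 10]
  [10, 8],
and U^T v = (-22, -16).
Solve U^T U · c = U^T v for the coefficients: c = (-4/9, -13/9). The projection is proj_W(v) = U c.
Check: (v - proj_W(v)) · u_1 = 0  (should be 0).
Check: (v - proj_W(v)) · u_2 = 0  (should be 0).
Result: proj_W(v) = (-8/9, 34/9, 38/9).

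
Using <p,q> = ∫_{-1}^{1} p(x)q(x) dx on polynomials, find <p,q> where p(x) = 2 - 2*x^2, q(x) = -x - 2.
<p,q> = -16/3

Expand the product: p(x)·q(x) = 2*x^3 + 4*x^2 - 2*x - 4.
∫_{-1}^{1} of each monomial x^k gives [2/(k+1) if k even, 0 if k odd]. Integrating term-by-term (or equivalently evaluating the antiderivative F(x) = x^4/2 + 4*x^3/3 - x^2 - 4*x at the endpoints):
  F(1) − F(−1) = -19/6 − (13/6) = -16/3.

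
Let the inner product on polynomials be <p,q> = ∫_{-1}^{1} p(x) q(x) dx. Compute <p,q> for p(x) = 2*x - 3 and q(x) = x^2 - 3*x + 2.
<p,q> = -18

Expand the product: p(x)·q(x) = 2*x^3 - 9*x^2 + 13*x - 6.
∫_{-1}^{1} of each monomial x^k gives [2/(k+1) if k even, 0 if k odd]. Integrating term-by-term (or equivalently evaluating the antiderivative F(x) = x^4/2 - 3*x^3 + 13*x^2/2 - 6*x at the endpoints):
  F(1) − F(−1) = -2 − (16) = -18.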